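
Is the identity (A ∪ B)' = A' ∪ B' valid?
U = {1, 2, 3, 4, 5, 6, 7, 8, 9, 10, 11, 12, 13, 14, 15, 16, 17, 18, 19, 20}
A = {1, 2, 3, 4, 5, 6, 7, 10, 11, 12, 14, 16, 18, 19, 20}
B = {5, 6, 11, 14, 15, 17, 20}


LHS: A ∪ B = {1, 2, 3, 4, 5, 6, 7, 10, 11, 12, 14, 15, 16, 17, 18, 19, 20}
(A ∪ B)' = U \ (A ∪ B) = {8, 9, 13}
A' = {8, 9, 13, 15, 17}, B' = {1, 2, 3, 4, 7, 8, 9, 10, 12, 13, 16, 18, 19}
Claimed RHS: A' ∪ B' = {1, 2, 3, 4, 7, 8, 9, 10, 12, 13, 15, 16, 17, 18, 19}
Identity is INVALID: LHS = {8, 9, 13} but the RHS claimed here equals {1, 2, 3, 4, 7, 8, 9, 10, 12, 13, 15, 16, 17, 18, 19}. The correct form is (A ∪ B)' = A' ∩ B'.

Identity is invalid: (A ∪ B)' = {8, 9, 13} but A' ∪ B' = {1, 2, 3, 4, 7, 8, 9, 10, 12, 13, 15, 16, 17, 18, 19}. The correct De Morgan law is (A ∪ B)' = A' ∩ B'.


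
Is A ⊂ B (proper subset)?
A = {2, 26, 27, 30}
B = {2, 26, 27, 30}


A ⊂ B requires: A ⊆ B AND A ≠ B.
A ⊆ B? Yes
A = B? Yes
A = B, so A is not a PROPER subset.

No, A is not a proper subset of B


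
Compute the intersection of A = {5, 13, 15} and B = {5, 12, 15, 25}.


A ∩ B = elements in both A and B
A = {5, 13, 15}
B = {5, 12, 15, 25}
A ∩ B = {5, 15}

A ∩ B = {5, 15}


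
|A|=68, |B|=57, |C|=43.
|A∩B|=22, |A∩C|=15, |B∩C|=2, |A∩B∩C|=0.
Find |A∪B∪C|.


|A∪B∪C| = |A|+|B|+|C| - |A∩B|-|A∩C|-|B∩C| + |A∩B∩C|
= 68+57+43 - 22-15-2 + 0
= 168 - 39 + 0
= 129

|A ∪ B ∪ C| = 129


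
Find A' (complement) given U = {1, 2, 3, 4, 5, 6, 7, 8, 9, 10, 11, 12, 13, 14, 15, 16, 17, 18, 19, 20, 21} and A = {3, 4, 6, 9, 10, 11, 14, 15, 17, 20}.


Aᶜ = U \ A = elements in U but not in A
U = {1, 2, 3, 4, 5, 6, 7, 8, 9, 10, 11, 12, 13, 14, 15, 16, 17, 18, 19, 20, 21}
A = {3, 4, 6, 9, 10, 11, 14, 15, 17, 20}
Aᶜ = {1, 2, 5, 7, 8, 12, 13, 16, 18, 19, 21}

Aᶜ = {1, 2, 5, 7, 8, 12, 13, 16, 18, 19, 21}


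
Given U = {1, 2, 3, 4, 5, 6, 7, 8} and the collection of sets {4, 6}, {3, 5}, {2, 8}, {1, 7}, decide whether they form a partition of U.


A partition requires: (1) non-empty parts, (2) pairwise disjoint, (3) union = U
Parts: {4, 6}, {3, 5}, {2, 8}, {1, 7}
Union of parts: {1, 2, 3, 4, 5, 6, 7, 8}
U = {1, 2, 3, 4, 5, 6, 7, 8}
All non-empty? True
Pairwise disjoint? True
Covers U? True

Yes, valid partition


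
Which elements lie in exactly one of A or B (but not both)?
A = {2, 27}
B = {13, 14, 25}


A △ B = (A \ B) ∪ (B \ A) = elements in exactly one of A or B
A \ B = {2, 27}
B \ A = {13, 14, 25}
A △ B = {2, 13, 14, 25, 27}

A △ B = {2, 13, 14, 25, 27}


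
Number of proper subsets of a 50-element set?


Total subsets = 2^n = 2^50 = 1125899906842624
Proper subsets exclude the set itself: 2^n - 1
= 1125899906842624 - 1
= 1125899906842623

Number of proper subsets = 1125899906842623


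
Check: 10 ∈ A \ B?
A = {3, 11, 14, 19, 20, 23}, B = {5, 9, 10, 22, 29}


A = {3, 11, 14, 19, 20, 23}, B = {5, 9, 10, 22, 29}
A \ B = elements in A but not in B
A \ B = {3, 11, 14, 19, 20, 23}
Checking if 10 ∈ A \ B
10 is not in A \ B → False

10 ∉ A \ B


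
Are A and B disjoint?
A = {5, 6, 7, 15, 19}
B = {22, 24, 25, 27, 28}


Disjoint means A ∩ B = ∅.
A ∩ B = ∅
A ∩ B = ∅, so A and B are disjoint.

Yes, A and B are disjoint


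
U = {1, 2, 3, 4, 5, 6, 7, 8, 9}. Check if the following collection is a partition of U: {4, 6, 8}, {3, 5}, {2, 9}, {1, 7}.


A partition requires: (1) non-empty parts, (2) pairwise disjoint, (3) union = U
Parts: {4, 6, 8}, {3, 5}, {2, 9}, {1, 7}
Union of parts: {1, 2, 3, 4, 5, 6, 7, 8, 9}
U = {1, 2, 3, 4, 5, 6, 7, 8, 9}
All non-empty? True
Pairwise disjoint? True
Covers U? True

Yes, valid partition


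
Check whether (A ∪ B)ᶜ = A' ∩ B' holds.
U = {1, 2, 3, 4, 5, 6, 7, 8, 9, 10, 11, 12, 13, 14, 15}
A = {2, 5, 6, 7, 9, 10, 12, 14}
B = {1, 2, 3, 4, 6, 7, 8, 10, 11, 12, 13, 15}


LHS: A ∪ B = {1, 2, 3, 4, 5, 6, 7, 8, 9, 10, 11, 12, 13, 14, 15}
(A ∪ B)' = U \ (A ∪ B) = ∅
A' = {1, 3, 4, 8, 11, 13, 15}, B' = {5, 9, 14}
Claimed RHS: A' ∩ B' = ∅
Identity is VALID: LHS = RHS = ∅ ✓

Identity is valid. (A ∪ B)' = A' ∩ B' = ∅


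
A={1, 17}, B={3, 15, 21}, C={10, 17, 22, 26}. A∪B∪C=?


A ∪ B = {1, 3, 15, 17, 21}
(A ∪ B) ∪ C = {1, 3, 10, 15, 17, 21, 22, 26}

A ∪ B ∪ C = {1, 3, 10, 15, 17, 21, 22, 26}


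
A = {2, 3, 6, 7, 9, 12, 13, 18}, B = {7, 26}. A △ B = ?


A △ B = (A \ B) ∪ (B \ A) = elements in exactly one of A or B
A \ B = {2, 3, 6, 9, 12, 13, 18}
B \ A = {26}
A △ B = {2, 3, 6, 9, 12, 13, 18, 26}

A △ B = {2, 3, 6, 9, 12, 13, 18, 26}


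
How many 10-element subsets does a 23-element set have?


C(n,k) = n! / (k!(n-k)!)
C(23,10) = 23! / (10!13!)
= 1144066

C(23,10) = 1144066


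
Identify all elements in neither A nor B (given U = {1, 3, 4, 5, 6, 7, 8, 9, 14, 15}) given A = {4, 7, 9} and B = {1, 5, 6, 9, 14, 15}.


A = {4, 7, 9}
B = {1, 5, 6, 9, 14, 15}
Region: in neither A nor B (given U = {1, 3, 4, 5, 6, 7, 8, 9, 14, 15})
Elements: {3, 8}

Elements in neither A nor B (given U = {1, 3, 4, 5, 6, 7, 8, 9, 14, 15}): {3, 8}


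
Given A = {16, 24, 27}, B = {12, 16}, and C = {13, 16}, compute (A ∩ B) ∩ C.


A ∩ B = {16}
(A ∩ B) ∩ C = {16}

A ∩ B ∩ C = {16}


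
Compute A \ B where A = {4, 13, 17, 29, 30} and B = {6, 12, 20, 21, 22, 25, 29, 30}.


A \ B = elements in A but not in B
A = {4, 13, 17, 29, 30}
B = {6, 12, 20, 21, 22, 25, 29, 30}
Remove from A any elements in B
A \ B = {4, 13, 17}

A \ B = {4, 13, 17}


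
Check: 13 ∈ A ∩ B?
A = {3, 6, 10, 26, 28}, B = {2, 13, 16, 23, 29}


A = {3, 6, 10, 26, 28}, B = {2, 13, 16, 23, 29}
A ∩ B = elements in both A and B
A ∩ B = ∅
Checking if 13 ∈ A ∩ B
13 is not in A ∩ B → False

13 ∉ A ∩ B


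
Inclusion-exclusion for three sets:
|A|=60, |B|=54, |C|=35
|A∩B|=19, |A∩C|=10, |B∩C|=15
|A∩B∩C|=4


|A∪B∪C| = |A|+|B|+|C| - |A∩B|-|A∩C|-|B∩C| + |A∩B∩C|
= 60+54+35 - 19-10-15 + 4
= 149 - 44 + 4
= 109

|A ∪ B ∪ C| = 109


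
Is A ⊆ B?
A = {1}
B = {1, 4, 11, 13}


A ⊆ B means every element of A is in B.
All elements of A are in B.
So A ⊆ B.

Yes, A ⊆ B


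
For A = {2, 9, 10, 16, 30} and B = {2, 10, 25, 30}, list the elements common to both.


A ∩ B = elements in both A and B
A = {2, 9, 10, 16, 30}
B = {2, 10, 25, 30}
A ∩ B = {2, 10, 30}

A ∩ B = {2, 10, 30}


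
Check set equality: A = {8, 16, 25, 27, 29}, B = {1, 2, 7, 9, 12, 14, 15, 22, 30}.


Two sets are equal iff they have exactly the same elements.
A = {8, 16, 25, 27, 29}
B = {1, 2, 7, 9, 12, 14, 15, 22, 30}
Differences: {1, 2, 7, 8, 9, 12, 14, 15, 16, 22, 25, 27, 29, 30}
A ≠ B

No, A ≠ B


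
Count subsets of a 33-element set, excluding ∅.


Total subsets = 2^n = 2^33 = 8589934592
Non-empty subsets exclude the empty set: 2^n - 1
= 8589934592 - 1
= 8589934591

Number of non-empty subsets = 8589934591


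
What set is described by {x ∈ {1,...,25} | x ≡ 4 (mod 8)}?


Checking each candidate:
Condition: x in {1,...,25} with x ≡ 4 (mod 8)
Result = {4, 12, 20}

{4, 12, 20}


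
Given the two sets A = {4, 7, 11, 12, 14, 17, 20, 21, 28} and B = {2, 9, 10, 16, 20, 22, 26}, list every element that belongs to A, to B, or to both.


A ∪ B = all elements in A or B (or both)
A = {4, 7, 11, 12, 14, 17, 20, 21, 28}
B = {2, 9, 10, 16, 20, 22, 26}
A ∪ B = {2, 4, 7, 9, 10, 11, 12, 14, 16, 17, 20, 21, 22, 26, 28}

A ∪ B = {2, 4, 7, 9, 10, 11, 12, 14, 16, 17, 20, 21, 22, 26, 28}


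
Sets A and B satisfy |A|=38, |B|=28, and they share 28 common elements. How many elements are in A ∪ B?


|A ∪ B| = |A| + |B| - |A ∩ B|
= 38 + 28 - 28
= 38

|A ∪ B| = 38


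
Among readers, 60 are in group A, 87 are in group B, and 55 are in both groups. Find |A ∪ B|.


|A ∪ B| = |A| + |B| - |A ∩ B|
= 60 + 87 - 55
= 92

|A ∪ B| = 92


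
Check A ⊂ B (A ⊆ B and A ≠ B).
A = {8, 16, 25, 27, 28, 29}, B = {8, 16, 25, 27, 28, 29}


A ⊂ B requires: A ⊆ B AND A ≠ B.
A ⊆ B? Yes
A = B? Yes
A = B, so A is not a PROPER subset.

No, A is not a proper subset of B


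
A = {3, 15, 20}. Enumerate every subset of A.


|A| = 3, so |P(A)| = 2^3 = 8
Enumerate subsets by cardinality (0 to 3):
∅, {3}, {15}, {20}, {3, 15}, {3, 20}, {15, 20}, {3, 15, 20}

P(A) has 8 subsets: ∅, {3}, {15}, {20}, {3, 15}, {3, 20}, {15, 20}, {3, 15, 20}


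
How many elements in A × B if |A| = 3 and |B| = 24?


|A × B| = |A| × |B|
= 3 × 24
= 72

|A × B| = 72


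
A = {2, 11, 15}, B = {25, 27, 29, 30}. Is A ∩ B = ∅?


Disjoint means A ∩ B = ∅.
A ∩ B = ∅
A ∩ B = ∅, so A and B are disjoint.

Yes, A and B are disjoint


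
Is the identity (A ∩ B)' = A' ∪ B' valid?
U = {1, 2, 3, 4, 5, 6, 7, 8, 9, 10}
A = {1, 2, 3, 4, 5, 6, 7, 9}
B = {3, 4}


LHS: A ∩ B = {3, 4}
(A ∩ B)' = U \ (A ∩ B) = {1, 2, 5, 6, 7, 8, 9, 10}
A' = {8, 10}, B' = {1, 2, 5, 6, 7, 8, 9, 10}
Claimed RHS: A' ∪ B' = {1, 2, 5, 6, 7, 8, 9, 10}
Identity is VALID: LHS = RHS = {1, 2, 5, 6, 7, 8, 9, 10} ✓

Identity is valid. (A ∩ B)' = A' ∪ B' = {1, 2, 5, 6, 7, 8, 9, 10}


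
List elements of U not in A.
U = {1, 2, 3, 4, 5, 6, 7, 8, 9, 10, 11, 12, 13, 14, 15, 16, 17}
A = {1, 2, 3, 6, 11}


Aᶜ = U \ A = elements in U but not in A
U = {1, 2, 3, 4, 5, 6, 7, 8, 9, 10, 11, 12, 13, 14, 15, 16, 17}
A = {1, 2, 3, 6, 11}
Aᶜ = {4, 5, 7, 8, 9, 10, 12, 13, 14, 15, 16, 17}

Aᶜ = {4, 5, 7, 8, 9, 10, 12, 13, 14, 15, 16, 17}


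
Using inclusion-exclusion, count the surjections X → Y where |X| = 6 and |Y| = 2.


n = |X| = 6, k = |Y| = 2. Surjections via inclusion-exclusion:
S(n,k) = Σ(-1)^i × C(k,i) × (k-i)^n, i=0 to k
i=0: (-1)^0×C(2,0)×2^6 = 64
i=1: (-1)^1×C(2,1)×1^6 = -2
i=2: (-1)^2×C(2,2)×0^6 = 0
Total = 62

Number of surjections = 62


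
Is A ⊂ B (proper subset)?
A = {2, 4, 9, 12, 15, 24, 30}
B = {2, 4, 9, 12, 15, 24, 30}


A ⊂ B requires: A ⊆ B AND A ≠ B.
A ⊆ B? Yes
A = B? Yes
A = B, so A is not a PROPER subset.

No, A is not a proper subset of B


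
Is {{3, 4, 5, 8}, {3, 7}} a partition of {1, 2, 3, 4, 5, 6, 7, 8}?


A partition requires: (1) non-empty parts, (2) pairwise disjoint, (3) union = U
Parts: {3, 4, 5, 8}, {3, 7}
Union of parts: {3, 4, 5, 7, 8}
U = {1, 2, 3, 4, 5, 6, 7, 8}
All non-empty? True
Pairwise disjoint? False
Covers U? False

No, not a valid partition


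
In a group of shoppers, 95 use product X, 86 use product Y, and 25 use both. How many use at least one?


|A ∪ B| = |A| + |B| - |A ∩ B|
= 95 + 86 - 25
= 156

|A ∪ B| = 156


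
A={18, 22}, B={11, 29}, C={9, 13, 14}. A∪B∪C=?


A ∪ B = {11, 18, 22, 29}
(A ∪ B) ∪ C = {9, 11, 13, 14, 18, 22, 29}

A ∪ B ∪ C = {9, 11, 13, 14, 18, 22, 29}


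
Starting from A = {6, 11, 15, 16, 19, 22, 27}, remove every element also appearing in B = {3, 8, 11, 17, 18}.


A \ B = elements in A but not in B
A = {6, 11, 15, 16, 19, 22, 27}
B = {3, 8, 11, 17, 18}
Remove from A any elements in B
A \ B = {6, 15, 16, 19, 22, 27}

A \ B = {6, 15, 16, 19, 22, 27}


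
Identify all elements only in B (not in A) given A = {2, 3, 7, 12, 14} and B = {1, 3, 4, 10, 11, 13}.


A = {2, 3, 7, 12, 14}
B = {1, 3, 4, 10, 11, 13}
Region: only in B (not in A)
Elements: {1, 4, 10, 11, 13}

Elements only in B (not in A): {1, 4, 10, 11, 13}


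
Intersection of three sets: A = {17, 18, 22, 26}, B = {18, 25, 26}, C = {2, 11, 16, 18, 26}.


A ∩ B = {18, 26}
(A ∩ B) ∩ C = {18, 26}

A ∩ B ∩ C = {18, 26}


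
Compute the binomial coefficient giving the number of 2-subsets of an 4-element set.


C(n,k) = n! / (k!(n-k)!)
C(4,2) = 4! / (2!2!)
= 6

C(4,2) = 6


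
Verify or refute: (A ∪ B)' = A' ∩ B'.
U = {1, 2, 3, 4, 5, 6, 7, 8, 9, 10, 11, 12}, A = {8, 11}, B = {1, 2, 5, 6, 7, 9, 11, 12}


LHS: A ∪ B = {1, 2, 5, 6, 7, 8, 9, 11, 12}
(A ∪ B)' = U \ (A ∪ B) = {3, 4, 10}
A' = {1, 2, 3, 4, 5, 6, 7, 9, 10, 12}, B' = {3, 4, 8, 10}
Claimed RHS: A' ∩ B' = {3, 4, 10}
Identity is VALID: LHS = RHS = {3, 4, 10} ✓

Identity is valid. (A ∪ B)' = A' ∩ B' = {3, 4, 10}


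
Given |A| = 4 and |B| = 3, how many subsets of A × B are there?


A relation from A to B is any subset of A × B.
|A × B| = 4 × 3 = 12
# relations = 2^|A × B| = 2^12 = 4096

Number of relations = 4096


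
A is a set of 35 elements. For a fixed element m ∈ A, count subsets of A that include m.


Subsets of A containing m correspond to subsets of A \ {m}, which has 34 elements.
Count = 2^(n-1) = 2^34
= 17179869184

Number of subsets containing m = 17179869184


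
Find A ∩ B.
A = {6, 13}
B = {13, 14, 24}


A ∩ B = elements in both A and B
A = {6, 13}
B = {13, 14, 24}
A ∩ B = {13}

A ∩ B = {13}


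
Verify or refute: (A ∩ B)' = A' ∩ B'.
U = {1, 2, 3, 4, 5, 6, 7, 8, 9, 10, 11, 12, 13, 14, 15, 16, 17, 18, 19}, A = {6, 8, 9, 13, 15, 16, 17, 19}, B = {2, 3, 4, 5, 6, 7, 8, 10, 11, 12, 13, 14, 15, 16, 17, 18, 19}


LHS: A ∩ B = {6, 8, 13, 15, 16, 17, 19}
(A ∩ B)' = U \ (A ∩ B) = {1, 2, 3, 4, 5, 7, 9, 10, 11, 12, 14, 18}
A' = {1, 2, 3, 4, 5, 7, 10, 11, 12, 14, 18}, B' = {1, 9}
Claimed RHS: A' ∩ B' = {1}
Identity is INVALID: LHS = {1, 2, 3, 4, 5, 7, 9, 10, 11, 12, 14, 18} but the RHS claimed here equals {1}. The correct form is (A ∩ B)' = A' ∪ B'.

Identity is invalid: (A ∩ B)' = {1, 2, 3, 4, 5, 7, 9, 10, 11, 12, 14, 18} but A' ∩ B' = {1}. The correct De Morgan law is (A ∩ B)' = A' ∪ B'.


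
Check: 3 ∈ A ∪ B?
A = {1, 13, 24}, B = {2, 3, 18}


A = {1, 13, 24}, B = {2, 3, 18}
A ∪ B = all elements in A or B
A ∪ B = {1, 2, 3, 13, 18, 24}
Checking if 3 ∈ A ∪ B
3 is in A ∪ B → True

3 ∈ A ∪ B


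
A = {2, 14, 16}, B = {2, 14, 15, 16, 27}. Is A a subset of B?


A ⊆ B means every element of A is in B.
All elements of A are in B.
So A ⊆ B.

Yes, A ⊆ B


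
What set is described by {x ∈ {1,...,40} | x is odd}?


Checking each candidate:
Condition: odd numbers in {1,...,40}
Result = {1, 3, 5, 7, 9, 11, 13, 15, 17, 19, 21, 23, 25, 27, 29, 31, 33, 35, 37, 39}

{1, 3, 5, 7, 9, 11, 13, 15, 17, 19, 21, 23, 25, 27, 29, 31, 33, 35, 37, 39}


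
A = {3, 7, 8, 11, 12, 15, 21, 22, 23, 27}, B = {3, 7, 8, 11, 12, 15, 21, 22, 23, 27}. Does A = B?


Two sets are equal iff they have exactly the same elements.
A = {3, 7, 8, 11, 12, 15, 21, 22, 23, 27}
B = {3, 7, 8, 11, 12, 15, 21, 22, 23, 27}
Same elements → A = B

Yes, A = B


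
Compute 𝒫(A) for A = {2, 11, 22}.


|A| = 3, so |P(A)| = 2^3 = 8
Enumerate subsets by cardinality (0 to 3):
∅, {2}, {11}, {22}, {2, 11}, {2, 22}, {11, 22}, {2, 11, 22}

P(A) has 8 subsets: ∅, {2}, {11}, {22}, {2, 11}, {2, 22}, {11, 22}, {2, 11, 22}


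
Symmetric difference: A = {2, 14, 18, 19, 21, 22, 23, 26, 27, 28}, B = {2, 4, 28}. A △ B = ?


A △ B = (A \ B) ∪ (B \ A) = elements in exactly one of A or B
A \ B = {14, 18, 19, 21, 22, 23, 26, 27}
B \ A = {4}
A △ B = {4, 14, 18, 19, 21, 22, 23, 26, 27}

A △ B = {4, 14, 18, 19, 21, 22, 23, 26, 27}


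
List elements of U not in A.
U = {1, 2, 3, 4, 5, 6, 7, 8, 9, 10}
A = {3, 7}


Aᶜ = U \ A = elements in U but not in A
U = {1, 2, 3, 4, 5, 6, 7, 8, 9, 10}
A = {3, 7}
Aᶜ = {1, 2, 4, 5, 6, 8, 9, 10}

Aᶜ = {1, 2, 4, 5, 6, 8, 9, 10}


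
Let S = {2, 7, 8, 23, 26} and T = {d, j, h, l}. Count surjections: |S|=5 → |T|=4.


n = |S| = 5, k = |T| = 4. Surjections via inclusion-exclusion:
S(n,k) = Σ(-1)^i × C(k,i) × (k-i)^n, i=0 to k
i=0: (-1)^0×C(4,0)×4^5 = 1024
i=1: (-1)^1×C(4,1)×3^5 = -972
i=2: (-1)^2×C(4,2)×2^5 = 192
i=3: (-1)^3×C(4,3)×1^5 = -4
i=4: (-1)^4×C(4,4)×0^5 = 0
Total = 240

Number of surjections = 240


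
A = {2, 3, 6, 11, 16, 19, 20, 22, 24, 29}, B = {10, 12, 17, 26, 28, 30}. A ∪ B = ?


A ∪ B = all elements in A or B (or both)
A = {2, 3, 6, 11, 16, 19, 20, 22, 24, 29}
B = {10, 12, 17, 26, 28, 30}
A ∪ B = {2, 3, 6, 10, 11, 12, 16, 17, 19, 20, 22, 24, 26, 28, 29, 30}

A ∪ B = {2, 3, 6, 10, 11, 12, 16, 17, 19, 20, 22, 24, 26, 28, 29, 30}


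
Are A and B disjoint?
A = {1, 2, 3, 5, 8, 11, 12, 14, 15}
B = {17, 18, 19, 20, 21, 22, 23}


Disjoint means A ∩ B = ∅.
A ∩ B = ∅
A ∩ B = ∅, so A and B are disjoint.

Yes, A and B are disjoint


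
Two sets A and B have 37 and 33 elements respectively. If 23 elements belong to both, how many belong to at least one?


|A ∪ B| = |A| + |B| - |A ∩ B|
= 37 + 33 - 23
= 47

|A ∪ B| = 47


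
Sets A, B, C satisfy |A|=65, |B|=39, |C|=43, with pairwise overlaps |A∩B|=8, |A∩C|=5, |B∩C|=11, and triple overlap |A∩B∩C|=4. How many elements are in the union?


|A∪B∪C| = |A|+|B|+|C| - |A∩B|-|A∩C|-|B∩C| + |A∩B∩C|
= 65+39+43 - 8-5-11 + 4
= 147 - 24 + 4
= 127

|A ∪ B ∪ C| = 127


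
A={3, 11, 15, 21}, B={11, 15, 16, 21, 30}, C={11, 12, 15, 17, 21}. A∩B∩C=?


A ∩ B = {11, 15, 21}
(A ∩ B) ∩ C = {11, 15, 21}

A ∩ B ∩ C = {11, 15, 21}


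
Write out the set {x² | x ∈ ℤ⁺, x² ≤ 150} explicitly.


Checking each candidate:
Condition: positive perfect squares ≤ 150
Result = {1, 4, 9, 16, 25, 36, 49, 64, 81, 100, 121, 144}

{1, 4, 9, 16, 25, 36, 49, 64, 81, 100, 121, 144}


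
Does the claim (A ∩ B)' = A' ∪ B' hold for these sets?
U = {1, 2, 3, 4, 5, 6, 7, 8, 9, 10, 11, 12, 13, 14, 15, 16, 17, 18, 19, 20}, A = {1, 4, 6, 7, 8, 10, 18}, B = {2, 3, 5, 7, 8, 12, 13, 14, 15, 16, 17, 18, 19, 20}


LHS: A ∩ B = {7, 8, 18}
(A ∩ B)' = U \ (A ∩ B) = {1, 2, 3, 4, 5, 6, 9, 10, 11, 12, 13, 14, 15, 16, 17, 19, 20}
A' = {2, 3, 5, 9, 11, 12, 13, 14, 15, 16, 17, 19, 20}, B' = {1, 4, 6, 9, 10, 11}
Claimed RHS: A' ∪ B' = {1, 2, 3, 4, 5, 6, 9, 10, 11, 12, 13, 14, 15, 16, 17, 19, 20}
Identity is VALID: LHS = RHS = {1, 2, 3, 4, 5, 6, 9, 10, 11, 12, 13, 14, 15, 16, 17, 19, 20} ✓

Identity is valid. (A ∩ B)' = A' ∪ B' = {1, 2, 3, 4, 5, 6, 9, 10, 11, 12, 13, 14, 15, 16, 17, 19, 20}


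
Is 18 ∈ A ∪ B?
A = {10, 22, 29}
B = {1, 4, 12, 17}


A = {10, 22, 29}, B = {1, 4, 12, 17}
A ∪ B = all elements in A or B
A ∪ B = {1, 4, 10, 12, 17, 22, 29}
Checking if 18 ∈ A ∪ B
18 is not in A ∪ B → False

18 ∉ A ∪ B


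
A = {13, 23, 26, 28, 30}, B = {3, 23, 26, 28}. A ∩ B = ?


A ∩ B = elements in both A and B
A = {13, 23, 26, 28, 30}
B = {3, 23, 26, 28}
A ∩ B = {23, 26, 28}

A ∩ B = {23, 26, 28}


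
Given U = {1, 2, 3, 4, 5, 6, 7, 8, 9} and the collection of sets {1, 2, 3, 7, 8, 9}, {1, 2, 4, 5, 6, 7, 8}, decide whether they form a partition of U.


A partition requires: (1) non-empty parts, (2) pairwise disjoint, (3) union = U
Parts: {1, 2, 3, 7, 8, 9}, {1, 2, 4, 5, 6, 7, 8}
Union of parts: {1, 2, 3, 4, 5, 6, 7, 8, 9}
U = {1, 2, 3, 4, 5, 6, 7, 8, 9}
All non-empty? True
Pairwise disjoint? False
Covers U? True

No, not a valid partition


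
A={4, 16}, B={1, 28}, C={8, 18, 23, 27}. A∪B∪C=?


A ∪ B = {1, 4, 16, 28}
(A ∪ B) ∪ C = {1, 4, 8, 16, 18, 23, 27, 28}

A ∪ B ∪ C = {1, 4, 8, 16, 18, 23, 27, 28}


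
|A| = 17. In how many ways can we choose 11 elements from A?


C(n,k) = n! / (k!(n-k)!)
C(17,11) = 17! / (11!6!)
= 12376

C(17,11) = 12376


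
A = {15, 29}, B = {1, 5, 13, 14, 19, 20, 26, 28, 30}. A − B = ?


A \ B = elements in A but not in B
A = {15, 29}
B = {1, 5, 13, 14, 19, 20, 26, 28, 30}
Remove from A any elements in B
A \ B = {15, 29}

A \ B = {15, 29}


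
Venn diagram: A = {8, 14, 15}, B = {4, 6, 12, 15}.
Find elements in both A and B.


A = {8, 14, 15}
B = {4, 6, 12, 15}
Region: in both A and B
Elements: {15}

Elements in both A and B: {15}


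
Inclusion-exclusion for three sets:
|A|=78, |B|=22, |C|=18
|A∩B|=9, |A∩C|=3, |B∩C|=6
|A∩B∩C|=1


|A∪B∪C| = |A|+|B|+|C| - |A∩B|-|A∩C|-|B∩C| + |A∩B∩C|
= 78+22+18 - 9-3-6 + 1
= 118 - 18 + 1
= 101

|A ∪ B ∪ C| = 101


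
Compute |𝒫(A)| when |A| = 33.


Number of subsets = 2^n
= 2^33
= 8589934592

|P(A)| = 8589934592


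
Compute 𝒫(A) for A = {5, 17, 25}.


|A| = 3, so |P(A)| = 2^3 = 8
Enumerate subsets by cardinality (0 to 3):
∅, {5}, {17}, {25}, {5, 17}, {5, 25}, {17, 25}, {5, 17, 25}

P(A) has 8 subsets: ∅, {5}, {17}, {25}, {5, 17}, {5, 25}, {17, 25}, {5, 17, 25}


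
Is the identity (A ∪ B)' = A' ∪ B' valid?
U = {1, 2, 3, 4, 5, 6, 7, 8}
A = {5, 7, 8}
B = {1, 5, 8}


LHS: A ∪ B = {1, 5, 7, 8}
(A ∪ B)' = U \ (A ∪ B) = {2, 3, 4, 6}
A' = {1, 2, 3, 4, 6}, B' = {2, 3, 4, 6, 7}
Claimed RHS: A' ∪ B' = {1, 2, 3, 4, 6, 7}
Identity is INVALID: LHS = {2, 3, 4, 6} but the RHS claimed here equals {1, 2, 3, 4, 6, 7}. The correct form is (A ∪ B)' = A' ∩ B'.

Identity is invalid: (A ∪ B)' = {2, 3, 4, 6} but A' ∪ B' = {1, 2, 3, 4, 6, 7}. The correct De Morgan law is (A ∪ B)' = A' ∩ B'.


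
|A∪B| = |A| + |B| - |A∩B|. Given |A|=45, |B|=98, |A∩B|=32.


|A ∪ B| = |A| + |B| - |A ∩ B|
= 45 + 98 - 32
= 111

|A ∪ B| = 111


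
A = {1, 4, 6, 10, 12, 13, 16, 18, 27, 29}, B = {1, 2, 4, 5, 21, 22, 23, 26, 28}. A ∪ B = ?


A ∪ B = all elements in A or B (or both)
A = {1, 4, 6, 10, 12, 13, 16, 18, 27, 29}
B = {1, 2, 4, 5, 21, 22, 23, 26, 28}
A ∪ B = {1, 2, 4, 5, 6, 10, 12, 13, 16, 18, 21, 22, 23, 26, 27, 28, 29}

A ∪ B = {1, 2, 4, 5, 6, 10, 12, 13, 16, 18, 21, 22, 23, 26, 27, 28, 29}


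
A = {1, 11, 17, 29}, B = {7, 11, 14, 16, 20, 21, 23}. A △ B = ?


A △ B = (A \ B) ∪ (B \ A) = elements in exactly one of A or B
A \ B = {1, 17, 29}
B \ A = {7, 14, 16, 20, 21, 23}
A △ B = {1, 7, 14, 16, 17, 20, 21, 23, 29}

A △ B = {1, 7, 14, 16, 17, 20, 21, 23, 29}


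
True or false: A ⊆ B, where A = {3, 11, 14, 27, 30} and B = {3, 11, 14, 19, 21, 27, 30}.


A ⊆ B means every element of A is in B.
All elements of A are in B.
So A ⊆ B.

Yes, A ⊆ B


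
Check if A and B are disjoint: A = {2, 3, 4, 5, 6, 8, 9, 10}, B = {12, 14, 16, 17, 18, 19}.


Disjoint means A ∩ B = ∅.
A ∩ B = ∅
A ∩ B = ∅, so A and B are disjoint.

Yes, A and B are disjoint


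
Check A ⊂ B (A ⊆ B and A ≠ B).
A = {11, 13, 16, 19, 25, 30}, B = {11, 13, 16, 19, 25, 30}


A ⊂ B requires: A ⊆ B AND A ≠ B.
A ⊆ B? Yes
A = B? Yes
A = B, so A is not a PROPER subset.

No, A is not a proper subset of B


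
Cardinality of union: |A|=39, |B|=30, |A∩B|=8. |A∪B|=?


|A ∪ B| = |A| + |B| - |A ∩ B|
= 39 + 30 - 8
= 61

|A ∪ B| = 61


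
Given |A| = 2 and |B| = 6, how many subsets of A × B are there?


A relation from A to B is any subset of A × B.
|A × B| = 2 × 6 = 12
# relations = 2^|A × B| = 2^12 = 4096

Number of relations = 4096


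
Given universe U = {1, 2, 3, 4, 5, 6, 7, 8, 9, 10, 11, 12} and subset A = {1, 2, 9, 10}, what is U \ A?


Aᶜ = U \ A = elements in U but not in A
U = {1, 2, 3, 4, 5, 6, 7, 8, 9, 10, 11, 12}
A = {1, 2, 9, 10}
Aᶜ = {3, 4, 5, 6, 7, 8, 11, 12}

Aᶜ = {3, 4, 5, 6, 7, 8, 11, 12}


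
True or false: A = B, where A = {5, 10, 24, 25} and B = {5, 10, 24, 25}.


Two sets are equal iff they have exactly the same elements.
A = {5, 10, 24, 25}
B = {5, 10, 24, 25}
Same elements → A = B

Yes, A = B


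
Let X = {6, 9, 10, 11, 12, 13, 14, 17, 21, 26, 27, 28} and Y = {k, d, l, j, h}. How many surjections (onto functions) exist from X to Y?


n = |X| = 12, k = |Y| = 5. Surjections via inclusion-exclusion:
S(n,k) = Σ(-1)^i × C(k,i) × (k-i)^n, i=0 to k
i=0: (-1)^0×C(5,0)×5^12 = 244140625
i=1: (-1)^1×C(5,1)×4^12 = -83886080
i=2: (-1)^2×C(5,2)×3^12 = 5314410
i=3: (-1)^3×C(5,3)×2^12 = -40960
i=4: (-1)^4×C(5,4)×1^12 = 5
i=5: (-1)^5×C(5,5)×0^12 = 0
Total = 165528000

Number of surjections = 165528000


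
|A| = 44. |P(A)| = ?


Number of subsets = 2^n
= 2^44
= 17592186044416

|P(A)| = 17592186044416


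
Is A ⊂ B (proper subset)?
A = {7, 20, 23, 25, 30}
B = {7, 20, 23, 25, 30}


A ⊂ B requires: A ⊆ B AND A ≠ B.
A ⊆ B? Yes
A = B? Yes
A = B, so A is not a PROPER subset.

No, A is not a proper subset of B


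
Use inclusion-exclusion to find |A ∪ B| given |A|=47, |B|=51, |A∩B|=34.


|A ∪ B| = |A| + |B| - |A ∩ B|
= 47 + 51 - 34
= 64

|A ∪ B| = 64


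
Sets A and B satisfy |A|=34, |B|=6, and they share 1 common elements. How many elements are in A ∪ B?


|A ∪ B| = |A| + |B| - |A ∩ B|
= 34 + 6 - 1
= 39

|A ∪ B| = 39


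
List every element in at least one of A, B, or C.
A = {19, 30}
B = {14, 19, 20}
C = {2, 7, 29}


A ∪ B = {14, 19, 20, 30}
(A ∪ B) ∪ C = {2, 7, 14, 19, 20, 29, 30}

A ∪ B ∪ C = {2, 7, 14, 19, 20, 29, 30}


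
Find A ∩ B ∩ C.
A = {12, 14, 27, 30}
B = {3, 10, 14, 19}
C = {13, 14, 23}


A ∩ B = {14}
(A ∩ B) ∩ C = {14}

A ∩ B ∩ C = {14}


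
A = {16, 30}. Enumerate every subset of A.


|A| = 2, so |P(A)| = 2^2 = 4
Enumerate subsets by cardinality (0 to 2):
∅, {16}, {30}, {16, 30}

P(A) has 4 subsets: ∅, {16}, {30}, {16, 30}


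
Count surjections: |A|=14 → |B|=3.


n = |A| = 14, k = |B| = 3. Surjections via inclusion-exclusion:
S(n,k) = Σ(-1)^i × C(k,i) × (k-i)^n, i=0 to k
i=0: (-1)^0×C(3,0)×3^14 = 4782969
i=1: (-1)^1×C(3,1)×2^14 = -49152
i=2: (-1)^2×C(3,2)×1^14 = 3
i=3: (-1)^3×C(3,3)×0^14 = 0
Total = 4733820

Number of surjections = 4733820


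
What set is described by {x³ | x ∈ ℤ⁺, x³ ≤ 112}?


Checking each candidate:
Condition: positive perfect cubes ≤ 112
Result = {1, 8, 27, 64}

{1, 8, 27, 64}


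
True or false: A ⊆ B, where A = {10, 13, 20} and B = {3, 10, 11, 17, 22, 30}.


A ⊆ B means every element of A is in B.
Elements in A not in B: {13, 20}
So A ⊄ B.

No, A ⊄ B


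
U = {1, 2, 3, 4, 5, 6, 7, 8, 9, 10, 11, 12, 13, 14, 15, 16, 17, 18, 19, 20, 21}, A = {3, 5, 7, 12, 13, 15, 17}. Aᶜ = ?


Aᶜ = U \ A = elements in U but not in A
U = {1, 2, 3, 4, 5, 6, 7, 8, 9, 10, 11, 12, 13, 14, 15, 16, 17, 18, 19, 20, 21}
A = {3, 5, 7, 12, 13, 15, 17}
Aᶜ = {1, 2, 4, 6, 8, 9, 10, 11, 14, 16, 18, 19, 20, 21}

Aᶜ = {1, 2, 4, 6, 8, 9, 10, 11, 14, 16, 18, 19, 20, 21}


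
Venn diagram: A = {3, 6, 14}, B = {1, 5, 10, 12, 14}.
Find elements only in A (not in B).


A = {3, 6, 14}
B = {1, 5, 10, 12, 14}
Region: only in A (not in B)
Elements: {3, 6}

Elements only in A (not in B): {3, 6}


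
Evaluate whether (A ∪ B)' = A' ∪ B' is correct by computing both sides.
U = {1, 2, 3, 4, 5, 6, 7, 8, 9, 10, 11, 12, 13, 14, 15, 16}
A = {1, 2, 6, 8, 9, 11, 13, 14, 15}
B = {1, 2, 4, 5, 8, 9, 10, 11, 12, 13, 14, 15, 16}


LHS: A ∪ B = {1, 2, 4, 5, 6, 8, 9, 10, 11, 12, 13, 14, 15, 16}
(A ∪ B)' = U \ (A ∪ B) = {3, 7}
A' = {3, 4, 5, 7, 10, 12, 16}, B' = {3, 6, 7}
Claimed RHS: A' ∪ B' = {3, 4, 5, 6, 7, 10, 12, 16}
Identity is INVALID: LHS = {3, 7} but the RHS claimed here equals {3, 4, 5, 6, 7, 10, 12, 16}. The correct form is (A ∪ B)' = A' ∩ B'.

Identity is invalid: (A ∪ B)' = {3, 7} but A' ∪ B' = {3, 4, 5, 6, 7, 10, 12, 16}. The correct De Morgan law is (A ∪ B)' = A' ∩ B'.


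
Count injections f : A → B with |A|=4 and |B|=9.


An injection sends each of |A| = 4 inputs to a distinct output in B.
# injections = |B|·(|B|-1)·…·(|B|-|A|+1) = 9! / (9 - 4)!
= 9 × 8 × 7 × 6
= 3024

Number of injections = 3024


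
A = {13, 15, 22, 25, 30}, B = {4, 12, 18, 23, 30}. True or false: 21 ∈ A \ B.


A = {13, 15, 22, 25, 30}, B = {4, 12, 18, 23, 30}
A \ B = elements in A but not in B
A \ B = {13, 15, 22, 25}
Checking if 21 ∈ A \ B
21 is not in A \ B → False

21 ∉ A \ B


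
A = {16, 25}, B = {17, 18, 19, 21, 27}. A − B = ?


A \ B = elements in A but not in B
A = {16, 25}
B = {17, 18, 19, 21, 27}
Remove from A any elements in B
A \ B = {16, 25}

A \ B = {16, 25}


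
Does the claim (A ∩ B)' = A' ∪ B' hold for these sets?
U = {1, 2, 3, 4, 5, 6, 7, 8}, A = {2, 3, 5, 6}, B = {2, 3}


LHS: A ∩ B = {2, 3}
(A ∩ B)' = U \ (A ∩ B) = {1, 4, 5, 6, 7, 8}
A' = {1, 4, 7, 8}, B' = {1, 4, 5, 6, 7, 8}
Claimed RHS: A' ∪ B' = {1, 4, 5, 6, 7, 8}
Identity is VALID: LHS = RHS = {1, 4, 5, 6, 7, 8} ✓

Identity is valid. (A ∩ B)' = A' ∪ B' = {1, 4, 5, 6, 7, 8}


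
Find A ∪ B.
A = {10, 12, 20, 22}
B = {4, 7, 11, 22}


A ∪ B = all elements in A or B (or both)
A = {10, 12, 20, 22}
B = {4, 7, 11, 22}
A ∪ B = {4, 7, 10, 11, 12, 20, 22}

A ∪ B = {4, 7, 10, 11, 12, 20, 22}


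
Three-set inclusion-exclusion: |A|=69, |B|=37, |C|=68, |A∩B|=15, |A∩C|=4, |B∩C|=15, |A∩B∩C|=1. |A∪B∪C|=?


|A∪B∪C| = |A|+|B|+|C| - |A∩B|-|A∩C|-|B∩C| + |A∩B∩C|
= 69+37+68 - 15-4-15 + 1
= 174 - 34 + 1
= 141

|A ∪ B ∪ C| = 141


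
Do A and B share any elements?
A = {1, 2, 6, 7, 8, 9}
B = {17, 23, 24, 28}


Disjoint means A ∩ B = ∅.
A ∩ B = ∅
A ∩ B = ∅, so A and B are disjoint.

No — A and B share no elements (A ∩ B = ∅), so they are disjoint


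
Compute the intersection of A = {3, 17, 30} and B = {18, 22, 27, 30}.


A ∩ B = elements in both A and B
A = {3, 17, 30}
B = {18, 22, 27, 30}
A ∩ B = {30}

A ∩ B = {30}


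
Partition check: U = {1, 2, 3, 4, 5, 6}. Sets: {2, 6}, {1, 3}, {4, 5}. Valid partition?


A partition requires: (1) non-empty parts, (2) pairwise disjoint, (3) union = U
Parts: {2, 6}, {1, 3}, {4, 5}
Union of parts: {1, 2, 3, 4, 5, 6}
U = {1, 2, 3, 4, 5, 6}
All non-empty? True
Pairwise disjoint? True
Covers U? True

Yes, valid partition


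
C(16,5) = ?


C(n,k) = n! / (k!(n-k)!)
C(16,5) = 16! / (5!11!)
= 4368

C(16,5) = 4368


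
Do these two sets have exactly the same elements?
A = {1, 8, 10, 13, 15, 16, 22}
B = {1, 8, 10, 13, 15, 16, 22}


Two sets are equal iff they have exactly the same elements.
A = {1, 8, 10, 13, 15, 16, 22}
B = {1, 8, 10, 13, 15, 16, 22}
Same elements → A = B

Yes, A = B


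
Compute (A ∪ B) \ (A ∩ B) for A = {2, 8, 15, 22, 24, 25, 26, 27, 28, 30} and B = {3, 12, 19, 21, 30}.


A △ B = (A \ B) ∪ (B \ A) = elements in exactly one of A or B
A \ B = {2, 8, 15, 22, 24, 25, 26, 27, 28}
B \ A = {3, 12, 19, 21}
A △ B = {2, 3, 8, 12, 15, 19, 21, 22, 24, 25, 26, 27, 28}

A △ B = {2, 3, 8, 12, 15, 19, 21, 22, 24, 25, 26, 27, 28}


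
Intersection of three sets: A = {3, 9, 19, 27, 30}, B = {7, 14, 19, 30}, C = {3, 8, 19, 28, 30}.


A ∩ B = {19, 30}
(A ∩ B) ∩ C = {19, 30}

A ∩ B ∩ C = {19, 30}


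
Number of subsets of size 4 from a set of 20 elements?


C(n,k) = n! / (k!(n-k)!)
C(20,4) = 20! / (4!16!)
= 4845

C(20,4) = 4845


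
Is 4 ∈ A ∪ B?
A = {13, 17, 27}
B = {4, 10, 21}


A = {13, 17, 27}, B = {4, 10, 21}
A ∪ B = all elements in A or B
A ∪ B = {4, 10, 13, 17, 21, 27}
Checking if 4 ∈ A ∪ B
4 is in A ∪ B → True

4 ∈ A ∪ B


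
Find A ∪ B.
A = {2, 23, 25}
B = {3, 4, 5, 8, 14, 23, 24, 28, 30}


A ∪ B = all elements in A or B (or both)
A = {2, 23, 25}
B = {3, 4, 5, 8, 14, 23, 24, 28, 30}
A ∪ B = {2, 3, 4, 5, 8, 14, 23, 24, 25, 28, 30}

A ∪ B = {2, 3, 4, 5, 8, 14, 23, 24, 25, 28, 30}


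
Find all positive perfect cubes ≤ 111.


Checking each candidate:
Condition: positive perfect cubes ≤ 111
Result = {1, 8, 27, 64}

{1, 8, 27, 64}


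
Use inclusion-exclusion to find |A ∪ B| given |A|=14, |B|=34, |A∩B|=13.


|A ∪ B| = |A| + |B| - |A ∩ B|
= 14 + 34 - 13
= 35

|A ∪ B| = 35


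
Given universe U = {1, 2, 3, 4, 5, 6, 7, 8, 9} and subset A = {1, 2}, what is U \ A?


Aᶜ = U \ A = elements in U but not in A
U = {1, 2, 3, 4, 5, 6, 7, 8, 9}
A = {1, 2}
Aᶜ = {3, 4, 5, 6, 7, 8, 9}

Aᶜ = {3, 4, 5, 6, 7, 8, 9}


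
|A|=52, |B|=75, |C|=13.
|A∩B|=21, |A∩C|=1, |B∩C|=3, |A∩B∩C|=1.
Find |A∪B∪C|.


|A∪B∪C| = |A|+|B|+|C| - |A∩B|-|A∩C|-|B∩C| + |A∩B∩C|
= 52+75+13 - 21-1-3 + 1
= 140 - 25 + 1
= 116

|A ∪ B ∪ C| = 116


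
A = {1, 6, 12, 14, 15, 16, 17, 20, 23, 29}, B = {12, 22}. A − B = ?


A \ B = elements in A but not in B
A = {1, 6, 12, 14, 15, 16, 17, 20, 23, 29}
B = {12, 22}
Remove from A any elements in B
A \ B = {1, 6, 14, 15, 16, 17, 20, 23, 29}

A \ B = {1, 6, 14, 15, 16, 17, 20, 23, 29}


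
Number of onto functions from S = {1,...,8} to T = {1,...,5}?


n = |S| = 8, k = |T| = 5. Surjections via inclusion-exclusion:
S(n,k) = Σ(-1)^i × C(k,i) × (k-i)^n, i=0 to k
i=0: (-1)^0×C(5,0)×5^8 = 390625
i=1: (-1)^1×C(5,1)×4^8 = -327680
i=2: (-1)^2×C(5,2)×3^8 = 65610
i=3: (-1)^3×C(5,3)×2^8 = -2560
i=4: (-1)^4×C(5,4)×1^8 = 5
i=5: (-1)^5×C(5,5)×0^8 = 0
Total = 126000

Number of surjections = 126000


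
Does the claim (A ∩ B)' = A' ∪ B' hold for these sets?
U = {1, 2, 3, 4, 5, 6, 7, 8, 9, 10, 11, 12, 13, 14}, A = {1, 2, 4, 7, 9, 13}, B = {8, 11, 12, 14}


LHS: A ∩ B = ∅
(A ∩ B)' = U \ (A ∩ B) = {1, 2, 3, 4, 5, 6, 7, 8, 9, 10, 11, 12, 13, 14}
A' = {3, 5, 6, 8, 10, 11, 12, 14}, B' = {1, 2, 3, 4, 5, 6, 7, 9, 10, 13}
Claimed RHS: A' ∪ B' = {1, 2, 3, 4, 5, 6, 7, 8, 9, 10, 11, 12, 13, 14}
Identity is VALID: LHS = RHS = {1, 2, 3, 4, 5, 6, 7, 8, 9, 10, 11, 12, 13, 14} ✓

Identity is valid. (A ∩ B)' = A' ∪ B' = {1, 2, 3, 4, 5, 6, 7, 8, 9, 10, 11, 12, 13, 14}


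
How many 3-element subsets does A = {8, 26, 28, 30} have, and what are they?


|A| = 4, so A has C(4,3) = 4 subsets of size 3.
Enumerate by choosing 3 elements from A at a time:
{8, 26, 28}, {8, 26, 30}, {8, 28, 30}, {26, 28, 30}

3-element subsets (4 total): {8, 26, 28}, {8, 26, 30}, {8, 28, 30}, {26, 28, 30}


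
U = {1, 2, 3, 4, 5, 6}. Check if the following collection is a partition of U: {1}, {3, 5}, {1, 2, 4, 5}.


A partition requires: (1) non-empty parts, (2) pairwise disjoint, (3) union = U
Parts: {1}, {3, 5}, {1, 2, 4, 5}
Union of parts: {1, 2, 3, 4, 5}
U = {1, 2, 3, 4, 5, 6}
All non-empty? True
Pairwise disjoint? False
Covers U? False

No, not a valid partition


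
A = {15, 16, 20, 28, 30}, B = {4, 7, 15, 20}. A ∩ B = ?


A ∩ B = elements in both A and B
A = {15, 16, 20, 28, 30}
B = {4, 7, 15, 20}
A ∩ B = {15, 20}

A ∩ B = {15, 20}


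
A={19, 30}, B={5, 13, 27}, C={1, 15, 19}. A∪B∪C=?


A ∪ B = {5, 13, 19, 27, 30}
(A ∪ B) ∪ C = {1, 5, 13, 15, 19, 27, 30}

A ∪ B ∪ C = {1, 5, 13, 15, 19, 27, 30}


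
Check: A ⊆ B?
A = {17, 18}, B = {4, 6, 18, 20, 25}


A ⊆ B means every element of A is in B.
Elements in A not in B: {17}
So A ⊄ B.

No, A ⊄ B


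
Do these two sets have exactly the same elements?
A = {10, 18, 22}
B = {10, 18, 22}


Two sets are equal iff they have exactly the same elements.
A = {10, 18, 22}
B = {10, 18, 22}
Same elements → A = B

Yes, A = B


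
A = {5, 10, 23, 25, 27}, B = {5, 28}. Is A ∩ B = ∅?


Disjoint means A ∩ B = ∅.
A ∩ B = {5}
A ∩ B ≠ ∅, so A and B are NOT disjoint.

No, A and B are not disjoint (A ∩ B = {5})


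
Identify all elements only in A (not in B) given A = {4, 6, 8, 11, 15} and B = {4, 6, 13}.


A = {4, 6, 8, 11, 15}
B = {4, 6, 13}
Region: only in A (not in B)
Elements: {8, 11, 15}

Elements only in A (not in B): {8, 11, 15}


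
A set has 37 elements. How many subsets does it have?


Number of subsets = 2^n
= 2^37
= 137438953472

|P(A)| = 137438953472


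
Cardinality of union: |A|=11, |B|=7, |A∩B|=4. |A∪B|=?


|A ∪ B| = |A| + |B| - |A ∩ B|
= 11 + 7 - 4
= 14

|A ∪ B| = 14


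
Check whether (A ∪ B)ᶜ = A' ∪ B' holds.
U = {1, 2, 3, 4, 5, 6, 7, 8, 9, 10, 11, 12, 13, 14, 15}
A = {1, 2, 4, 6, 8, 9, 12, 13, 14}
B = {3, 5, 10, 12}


LHS: A ∪ B = {1, 2, 3, 4, 5, 6, 8, 9, 10, 12, 13, 14}
(A ∪ B)' = U \ (A ∪ B) = {7, 11, 15}
A' = {3, 5, 7, 10, 11, 15}, B' = {1, 2, 4, 6, 7, 8, 9, 11, 13, 14, 15}
Claimed RHS: A' ∪ B' = {1, 2, 3, 4, 5, 6, 7, 8, 9, 10, 11, 13, 14, 15}
Identity is INVALID: LHS = {7, 11, 15} but the RHS claimed here equals {1, 2, 3, 4, 5, 6, 7, 8, 9, 10, 11, 13, 14, 15}. The correct form is (A ∪ B)' = A' ∩ B'.

Identity is invalid: (A ∪ B)' = {7, 11, 15} but A' ∪ B' = {1, 2, 3, 4, 5, 6, 7, 8, 9, 10, 11, 13, 14, 15}. The correct De Morgan law is (A ∪ B)' = A' ∩ B'.


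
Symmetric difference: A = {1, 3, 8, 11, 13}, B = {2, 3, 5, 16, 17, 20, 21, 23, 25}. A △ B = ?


A △ B = (A \ B) ∪ (B \ A) = elements in exactly one of A or B
A \ B = {1, 8, 11, 13}
B \ A = {2, 5, 16, 17, 20, 21, 23, 25}
A △ B = {1, 2, 5, 8, 11, 13, 16, 17, 20, 21, 23, 25}

A △ B = {1, 2, 5, 8, 11, 13, 16, 17, 20, 21, 23, 25}


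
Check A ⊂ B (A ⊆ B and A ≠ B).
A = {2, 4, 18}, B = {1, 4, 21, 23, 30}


A ⊂ B requires: A ⊆ B AND A ≠ B.
A ⊆ B? No
A ⊄ B, so A is not a proper subset.

No, A is not a proper subset of B


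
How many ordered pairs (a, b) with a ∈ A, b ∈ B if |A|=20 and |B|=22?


|A × B| = |A| × |B|
= 20 × 22
= 440

|A × B| = 440


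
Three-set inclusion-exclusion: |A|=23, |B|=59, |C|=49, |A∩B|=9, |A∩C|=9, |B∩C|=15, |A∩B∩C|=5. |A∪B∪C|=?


|A∪B∪C| = |A|+|B|+|C| - |A∩B|-|A∩C|-|B∩C| + |A∩B∩C|
= 23+59+49 - 9-9-15 + 5
= 131 - 33 + 5
= 103

|A ∪ B ∪ C| = 103


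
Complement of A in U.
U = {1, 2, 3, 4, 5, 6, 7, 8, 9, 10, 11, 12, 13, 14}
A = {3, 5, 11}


Aᶜ = U \ A = elements in U but not in A
U = {1, 2, 3, 4, 5, 6, 7, 8, 9, 10, 11, 12, 13, 14}
A = {3, 5, 11}
Aᶜ = {1, 2, 4, 6, 7, 8, 9, 10, 12, 13, 14}

Aᶜ = {1, 2, 4, 6, 7, 8, 9, 10, 12, 13, 14}


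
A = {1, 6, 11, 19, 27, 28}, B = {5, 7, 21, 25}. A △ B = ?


A △ B = (A \ B) ∪ (B \ A) = elements in exactly one of A or B
A \ B = {1, 6, 11, 19, 27, 28}
B \ A = {5, 7, 21, 25}
A △ B = {1, 5, 6, 7, 11, 19, 21, 25, 27, 28}

A △ B = {1, 5, 6, 7, 11, 19, 21, 25, 27, 28}


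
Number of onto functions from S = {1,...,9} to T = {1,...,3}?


n = |S| = 9, k = |T| = 3. Surjections via inclusion-exclusion:
S(n,k) = Σ(-1)^i × C(k,i) × (k-i)^n, i=0 to k
i=0: (-1)^0×C(3,0)×3^9 = 19683
i=1: (-1)^1×C(3,1)×2^9 = -1536
i=2: (-1)^2×C(3,2)×1^9 = 3
i=3: (-1)^3×C(3,3)×0^9 = 0
Total = 18150

Number of surjections = 18150


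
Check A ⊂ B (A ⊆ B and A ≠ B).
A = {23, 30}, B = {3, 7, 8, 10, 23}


A ⊂ B requires: A ⊆ B AND A ≠ B.
A ⊆ B? No
A ⊄ B, so A is not a proper subset.

No, A is not a proper subset of B


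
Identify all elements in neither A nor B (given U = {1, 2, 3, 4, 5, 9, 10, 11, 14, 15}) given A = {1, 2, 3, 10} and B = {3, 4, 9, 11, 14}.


A = {1, 2, 3, 10}
B = {3, 4, 9, 11, 14}
Region: in neither A nor B (given U = {1, 2, 3, 4, 5, 9, 10, 11, 14, 15})
Elements: {5, 15}

Elements in neither A nor B (given U = {1, 2, 3, 4, 5, 9, 10, 11, 14, 15}): {5, 15}


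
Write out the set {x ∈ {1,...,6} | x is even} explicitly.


Checking each candidate:
Condition: even numbers in {1,...,6}
Result = {2, 4, 6}

{2, 4, 6}


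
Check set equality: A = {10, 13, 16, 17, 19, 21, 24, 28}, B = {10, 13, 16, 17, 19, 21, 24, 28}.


Two sets are equal iff they have exactly the same elements.
A = {10, 13, 16, 17, 19, 21, 24, 28}
B = {10, 13, 16, 17, 19, 21, 24, 28}
Same elements → A = B

Yes, A = B


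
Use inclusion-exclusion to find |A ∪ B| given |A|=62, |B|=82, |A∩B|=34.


|A ∪ B| = |A| + |B| - |A ∩ B|
= 62 + 82 - 34
= 110

|A ∪ B| = 110


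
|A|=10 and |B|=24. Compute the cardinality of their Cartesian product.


|A × B| = |A| × |B|
= 10 × 24
= 240

|A × B| = 240


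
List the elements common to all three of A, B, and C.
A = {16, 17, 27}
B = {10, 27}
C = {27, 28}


A ∩ B = {27}
(A ∩ B) ∩ C = {27}

A ∩ B ∩ C = {27}


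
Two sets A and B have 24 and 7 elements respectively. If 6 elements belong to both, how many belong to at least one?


|A ∪ B| = |A| + |B| - |A ∩ B|
= 24 + 7 - 6
= 25

|A ∪ B| = 25


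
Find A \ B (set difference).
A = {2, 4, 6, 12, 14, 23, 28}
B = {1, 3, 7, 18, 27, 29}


A \ B = elements in A but not in B
A = {2, 4, 6, 12, 14, 23, 28}
B = {1, 3, 7, 18, 27, 29}
Remove from A any elements in B
A \ B = {2, 4, 6, 12, 14, 23, 28}

A \ B = {2, 4, 6, 12, 14, 23, 28}
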